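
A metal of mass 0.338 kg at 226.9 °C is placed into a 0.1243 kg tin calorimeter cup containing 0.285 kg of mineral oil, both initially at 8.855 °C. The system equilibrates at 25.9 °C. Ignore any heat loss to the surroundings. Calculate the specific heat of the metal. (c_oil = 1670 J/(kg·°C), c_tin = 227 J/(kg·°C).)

Let T be the final temperature. ΣQ_i = 0:
0.338×c×(25.9 − 226.9) + 0.285×1670×(25.9 − 8.855) + 0.1243×227×(25.9 − 8.855) = 0
-67.94 c = -8593.5
c = -8593.5/-67.94 ≈ 126.5 J/(kg·°C)

c ≈ 126 J/(kg·°C)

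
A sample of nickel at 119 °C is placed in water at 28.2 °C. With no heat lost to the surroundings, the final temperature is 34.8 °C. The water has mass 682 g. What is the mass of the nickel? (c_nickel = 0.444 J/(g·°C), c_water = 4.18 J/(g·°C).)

m ≈ 503 g

Energy conservation, ΣQ = 0:
m·0.444·(34.8 − 119) + 682·4.18·(34.8 − 28.2) = 0
-37.38 m = -18815
m = -18815/-37.38 ≈ 503.3 g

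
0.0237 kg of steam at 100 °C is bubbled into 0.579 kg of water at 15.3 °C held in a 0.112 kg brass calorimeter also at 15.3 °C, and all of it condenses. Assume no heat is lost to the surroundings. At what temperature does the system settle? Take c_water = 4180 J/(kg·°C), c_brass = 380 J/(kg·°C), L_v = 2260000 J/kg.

Heat gained plus heat lost sum to zero:
steam→water at 100 °C releases m L_v = 0.0237×2260000 = 53562; condensed water 100 °C→T: 99.07(T − 100); original water: 2420.2(T − 15.3); cup: 42.56(T − 15.3)
2561.8 T = 53562 + 9906.6 + 37681 = 101149
T ≈ 39.48 °C, under the boiling point, so the assumption holds.

T_f ≈ 39.5 °C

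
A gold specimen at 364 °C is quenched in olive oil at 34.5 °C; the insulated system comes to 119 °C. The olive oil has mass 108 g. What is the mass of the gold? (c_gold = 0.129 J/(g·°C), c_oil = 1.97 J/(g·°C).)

m ≈ 569 g

Heat lost by the gold = heat gained by the oil:
m×0.129×(364 − 119) = 108×1.97×(119 − 34.5)
31.61 m = 17978  ⇒  m ≈ 568.8 g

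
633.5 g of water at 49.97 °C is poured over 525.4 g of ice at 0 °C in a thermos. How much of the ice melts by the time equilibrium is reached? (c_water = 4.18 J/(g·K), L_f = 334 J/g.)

m_melted ≈ 396 g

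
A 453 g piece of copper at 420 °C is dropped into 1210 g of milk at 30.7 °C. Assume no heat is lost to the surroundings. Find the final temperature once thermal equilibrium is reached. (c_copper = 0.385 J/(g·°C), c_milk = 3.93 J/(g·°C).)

T_f ≈ 44.5 °C

Setting the total heat transfer to zero:
453×0.385×(T − 420) + 1210×3.93×(T − 30.7) = 0
4929.7 T = 219238
T = 219238/4929.7 ≈ 44.47 °C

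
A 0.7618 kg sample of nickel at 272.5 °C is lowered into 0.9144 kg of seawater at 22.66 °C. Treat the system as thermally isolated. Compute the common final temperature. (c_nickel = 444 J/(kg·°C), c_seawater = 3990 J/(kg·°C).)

Let T be the final temperature. ΣQ_i = 0:
0.7618*444*(T − 272.5) + 0.9144*3990*(T − 22.66) = 0
(338.24 + 3648.5) T = 338.24*272.5 + 3648.5*22.66
T ≈ 43.86 °C

T_f ≈ 43.9 °C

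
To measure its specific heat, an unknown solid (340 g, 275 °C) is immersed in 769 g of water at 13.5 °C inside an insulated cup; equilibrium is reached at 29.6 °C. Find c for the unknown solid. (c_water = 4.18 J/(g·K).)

Taking heat into each body as positive, Σ m c ΔT = 0:
340·c·(29.6 − 275) + 769·4.18·(29.6 − 13.5) = 0
-83436 c = -51752
c = -51752/-83436 ≈ 0.6203 J/(g·K)

c ≈ 0.62 J/(g·K)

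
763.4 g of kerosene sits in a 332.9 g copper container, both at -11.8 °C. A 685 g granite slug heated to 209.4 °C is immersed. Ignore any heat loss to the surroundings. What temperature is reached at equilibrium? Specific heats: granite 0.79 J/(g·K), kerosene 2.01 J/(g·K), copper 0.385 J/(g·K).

T_f ≈ 42.5 °C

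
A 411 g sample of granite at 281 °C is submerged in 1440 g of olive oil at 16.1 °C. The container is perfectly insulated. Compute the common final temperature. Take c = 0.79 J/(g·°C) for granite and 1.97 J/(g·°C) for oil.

Energy conservation, ΣQ = 0:
411·0.79·(T − 281) + 1440·1.97·(T − 16.1) = 0
324.69(T − 281) + 2836.8(T − 16.1) = 0
3161.5 T = 136910
T = 136910/3161.5 ≈ 43.31 °C

T_f ≈ 43.3 °C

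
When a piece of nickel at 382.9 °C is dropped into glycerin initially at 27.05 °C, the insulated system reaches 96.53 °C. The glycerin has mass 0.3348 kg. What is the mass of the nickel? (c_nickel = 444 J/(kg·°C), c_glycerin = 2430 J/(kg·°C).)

Net heat exchanged in the isolated system is zero:
m×444×(96.53 − 382.9) + 0.3348×2430×(96.53 − 27.05) = 0
-127148 m = -56526
m = -56526/-127148 ≈ 0.4446 kg

m ≈ 0.445 kg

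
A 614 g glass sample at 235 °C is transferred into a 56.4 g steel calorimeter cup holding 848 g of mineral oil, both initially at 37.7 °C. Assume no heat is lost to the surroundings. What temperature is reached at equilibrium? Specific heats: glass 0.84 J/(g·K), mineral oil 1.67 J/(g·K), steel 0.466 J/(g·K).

T_f ≈ 89.7 °C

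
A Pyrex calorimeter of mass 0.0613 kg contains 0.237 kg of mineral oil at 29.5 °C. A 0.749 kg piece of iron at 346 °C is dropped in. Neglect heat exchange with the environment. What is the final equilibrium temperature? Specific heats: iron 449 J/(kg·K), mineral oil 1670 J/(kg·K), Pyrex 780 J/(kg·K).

Net heat exchanged in the isolated system is zero:
0.749*449*(T − 346) + 0.237*1670*(T − 29.5) + 0.0613*780*(T − 29.5) = 0
336.3(T − 346) + 395.79(T − 29.5) + 47.81(T − 29.5) = 0
(336.3 + 395.79 + 47.81) T = 336.3*346 + 395.79*29.5 + 47.81*29.5
T ≈ 165.98 °C

T_f ≈ 166.0 °C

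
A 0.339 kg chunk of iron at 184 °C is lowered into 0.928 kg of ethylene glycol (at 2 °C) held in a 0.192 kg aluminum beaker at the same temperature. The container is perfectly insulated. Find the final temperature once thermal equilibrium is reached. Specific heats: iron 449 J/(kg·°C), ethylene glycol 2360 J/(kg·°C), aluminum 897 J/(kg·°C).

T_f ≈ 13.0 °C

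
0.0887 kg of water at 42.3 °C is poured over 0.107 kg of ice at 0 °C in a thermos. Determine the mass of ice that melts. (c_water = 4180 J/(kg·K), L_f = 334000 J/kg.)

m_melted ≈ 0.047 kg

Water can give up m c ΔT = 0.0887·4180·42.3 = 15683 J before reaching 0 °C.
Melting all 0.107 kg of ice would need 0.107·334000 = 35738 J.
That's not enough to melt it all — equilibrium is at 0 °C with ice remaining.
m_melted·334000 = 15683  ⇒  m_melted ≈ 0.04696 kg.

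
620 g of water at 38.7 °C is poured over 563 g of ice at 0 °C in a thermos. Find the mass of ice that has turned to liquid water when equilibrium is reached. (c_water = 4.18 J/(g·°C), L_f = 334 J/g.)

m_melted ≈ 300 g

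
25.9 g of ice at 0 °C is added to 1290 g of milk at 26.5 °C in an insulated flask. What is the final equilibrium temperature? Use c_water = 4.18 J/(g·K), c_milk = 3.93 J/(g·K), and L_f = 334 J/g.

Sum of m c ΔT and latent-heat terms is zero:
latent heat to melt: 25.9×334 = 8650.6
  meltwater 0→T: 25.9×4.18×T = 108.26 T
  milk cools: 1290×3.93×(T − 26.5) = 5069.7(T − 26.5)
5178 T = 134347 − 8650.6 = 125696
T ≈ 24.28 °C (positive, so assuming full melt was valid).

T_f ≈ 24.3 °C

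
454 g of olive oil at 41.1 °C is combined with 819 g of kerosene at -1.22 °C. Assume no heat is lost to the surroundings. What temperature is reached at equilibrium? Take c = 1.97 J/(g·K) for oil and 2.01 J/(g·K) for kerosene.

T_f = Σ m_i c_i T_i / Σ m_i c_i:
T_f = (894.38·41.1 + 1646.2·(-1.22)) / (894.38 + 1646.2)
    = 34751 / 2540.6 ≈ 13.68 °C

T_f ≈ 13.7 °C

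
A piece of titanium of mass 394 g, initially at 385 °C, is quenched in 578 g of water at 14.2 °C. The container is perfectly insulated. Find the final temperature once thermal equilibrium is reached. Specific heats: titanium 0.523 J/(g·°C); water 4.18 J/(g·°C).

T_f = Σ m_i c_i T_i / Σ m_i c_i:
T_f = (206.06×385 + 2416×14.2) / (206.06 + 2416)
    = 113642 / 2622.1 ≈ 43.34 °C

T_f ≈ 43.3 °C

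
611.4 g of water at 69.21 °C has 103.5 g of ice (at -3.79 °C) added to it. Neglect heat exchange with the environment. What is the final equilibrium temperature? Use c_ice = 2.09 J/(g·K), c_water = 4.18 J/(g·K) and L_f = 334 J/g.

Energy conservation, ΣQ = 0:
ice -3.79→0 °C: 103.5·2.09·3.79 = 819.83; latent heat to melt: 103.5·334 = 34569; warm the meltwater: 432.63 T; water: 2555.7(T − 69.21)
2988.3 T = 176877 − 35389 = 141488
T ≈ 47.35 °C — above 0 °C, consistent with complete melting.

T_f ≈ 47.3 °C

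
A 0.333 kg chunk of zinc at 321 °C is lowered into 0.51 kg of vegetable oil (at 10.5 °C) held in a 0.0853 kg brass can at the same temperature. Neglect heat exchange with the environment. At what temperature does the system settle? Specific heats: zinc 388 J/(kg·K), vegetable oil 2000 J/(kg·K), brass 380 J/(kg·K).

T_f ≈ 44.5 °C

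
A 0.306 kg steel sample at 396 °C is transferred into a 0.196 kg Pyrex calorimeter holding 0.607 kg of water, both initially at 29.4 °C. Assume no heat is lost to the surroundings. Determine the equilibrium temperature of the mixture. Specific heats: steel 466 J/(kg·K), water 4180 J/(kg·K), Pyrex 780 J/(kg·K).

Conservation of energy gives ΣQ = 0:
0.306*466*(T − 396) + 0.607*4180*(T − 29.4) + 0.196*780*(T − 29.4) = 0
142.6(T − 396) + 2537.3(T − 29.4) + 152.88(T − 29.4) = 0
(142.6 + 2537.3 + 152.88) T = 142.6*396 + 2537.3*29.4 + 152.88*29.4
T ≈ 47.85 °C

T_f ≈ 47.9 °C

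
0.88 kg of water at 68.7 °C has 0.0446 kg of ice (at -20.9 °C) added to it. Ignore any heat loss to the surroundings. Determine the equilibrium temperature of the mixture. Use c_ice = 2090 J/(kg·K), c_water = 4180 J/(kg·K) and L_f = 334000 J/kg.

Conservation of energy gives ΣQ = 0:
ice -20.9→0 °C: 0.0446×2090×20.9 = 1948.2; fusion: m_ice L_f = 0.0446×334000 = 14896; meltwater 0→T: 0.0446×4180×T = 186.43 T; water cools: 0.88×4180×(T − 68.7) = 3678.4(T − 68.7)
3864.8 T = 252706 − 16845 = 235862
T ≈ 61.03 °C — above 0 °C, consistent with complete melting.

T_f ≈ 61.0 °C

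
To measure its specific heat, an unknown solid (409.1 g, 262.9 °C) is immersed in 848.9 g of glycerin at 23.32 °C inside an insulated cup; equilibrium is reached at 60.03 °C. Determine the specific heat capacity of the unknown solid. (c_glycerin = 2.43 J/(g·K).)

Setting the total heat transfer to zero:
409.1×c×(60.03 − 262.9) + 848.9×2.43×(60.03 − 23.32) = 0
-82994 c = -75726
c = -75726/-82994 ≈ 0.9124 J/(g·K)

c ≈ 0.912 J/(g·K)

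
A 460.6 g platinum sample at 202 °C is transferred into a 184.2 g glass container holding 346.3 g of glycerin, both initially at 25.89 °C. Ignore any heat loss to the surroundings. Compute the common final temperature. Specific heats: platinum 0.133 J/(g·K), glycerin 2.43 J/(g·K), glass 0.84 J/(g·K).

Heat gained plus heat lost sum to zero:
460.6×0.133×(T − 202) + 346.3×2.43×(T − 25.89) + 184.2×0.84×(T − 25.89) = 0
61.26(T − 202) + 841.51(T − 25.89) + 154.73(T − 25.89) = 0
1057.5 T = 38167
T = 38167/1057.5 ≈ 36.09 °C

T_f ≈ 36.1 °C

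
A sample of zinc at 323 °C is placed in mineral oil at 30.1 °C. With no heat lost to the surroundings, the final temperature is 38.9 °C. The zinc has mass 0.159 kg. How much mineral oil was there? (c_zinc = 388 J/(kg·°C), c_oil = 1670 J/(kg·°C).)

m ≈ 1.19 kg

Let T be the final temperature. ΣQ_i = 0:
0.159×388×(38.9 − 323) + m×1670×(38.9 − 30.1) = 0
14696 m = 17527
m = 17527/14696 ≈ 1.193 kg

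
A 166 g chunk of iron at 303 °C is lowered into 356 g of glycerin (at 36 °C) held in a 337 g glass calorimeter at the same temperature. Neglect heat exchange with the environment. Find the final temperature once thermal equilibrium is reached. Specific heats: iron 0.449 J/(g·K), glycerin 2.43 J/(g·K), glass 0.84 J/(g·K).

T_f ≈ 52.3 °C

Taking heat into each body as positive, Σ m c ΔT = 0:
166*0.449*(T − 303) + 356*2.43*(T − 36) + 337*0.84*(T − 36) = 0
(74.53 + 865.08 + 283.08) T = 74.53*303 + 865.08*36 + 283.08*36
T = 63918/1222.7 ≈ 52.28 °C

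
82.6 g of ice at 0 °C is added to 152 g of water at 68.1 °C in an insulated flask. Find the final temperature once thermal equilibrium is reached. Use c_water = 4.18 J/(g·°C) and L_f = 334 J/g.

T_f ≈ 16.0 °C

Taking heat into each body as positive, Σ m c ΔT = 0:
latent heat to melt: 82.6×334 = 27588
  meltwater 0→T: 82.6×4.18×T = 345.27 T
  water cools: 152×4.18×(T − 68.1) = 635.36(T − 68.1)
980.63 T = 43268 − 27588 = 15680
T ≈ 15.99 °C (positive, so assuming full melt was valid).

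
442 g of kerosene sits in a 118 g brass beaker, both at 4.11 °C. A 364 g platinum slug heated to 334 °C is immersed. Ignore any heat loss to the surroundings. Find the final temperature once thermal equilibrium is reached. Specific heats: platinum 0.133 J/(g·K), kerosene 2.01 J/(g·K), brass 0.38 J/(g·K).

T_f ≈ 20.4 °C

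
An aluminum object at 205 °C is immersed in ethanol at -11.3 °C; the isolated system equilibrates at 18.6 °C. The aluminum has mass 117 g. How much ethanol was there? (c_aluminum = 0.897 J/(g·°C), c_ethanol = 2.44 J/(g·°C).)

Heat lost by the aluminum = heat gained by the ethanol:
117×0.897×(205 − 18.6) = m×2.44×(18.6 − (-11.3))
72.96 m = 19562  ⇒  m ≈ 268.1 g

m ≈ 268 g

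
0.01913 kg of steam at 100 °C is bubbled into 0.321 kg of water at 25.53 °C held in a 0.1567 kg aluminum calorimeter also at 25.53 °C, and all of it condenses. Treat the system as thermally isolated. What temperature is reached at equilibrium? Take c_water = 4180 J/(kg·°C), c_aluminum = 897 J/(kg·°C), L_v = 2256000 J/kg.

Taking heat into each body as positive, Σ m c ΔT = 0:
steam→water at 100 °C releases m L_v = 0.01913·2256000 = 43157
  condensate cools 100→T: 0.01913·4180·(T − 100) = 79.96(T − 100)
  water warms: 0.321·4180·(T − 25.53) = 1341.8(T − 25.53)
  cup: 140.56(T − 25.53)
1562.3 T = 43157 + 7996.3 + 37844 = 88998
T ≈ 56.97 °C (< 100 °C, so full condensation is consistent).

T_f ≈ 57.0 °C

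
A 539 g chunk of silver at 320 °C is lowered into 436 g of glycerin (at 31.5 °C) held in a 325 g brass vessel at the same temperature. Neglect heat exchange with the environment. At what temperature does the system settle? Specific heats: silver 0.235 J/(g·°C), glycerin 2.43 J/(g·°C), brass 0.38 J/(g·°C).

T_f ≈ 59.4 °C

T_f = Σ m_i c_i T_i / Σ m_i c_i:
T_f = (126.66*320 + 1059.5*31.5 + 123.5*31.5) / (126.66 + 1059.5 + 123.5)
    = 77797 / 1309.6 ≈ 59.40 °C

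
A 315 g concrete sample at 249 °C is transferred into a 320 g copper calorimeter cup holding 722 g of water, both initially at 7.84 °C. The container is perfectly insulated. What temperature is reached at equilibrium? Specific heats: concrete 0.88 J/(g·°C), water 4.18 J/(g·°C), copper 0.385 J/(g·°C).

Taking heat into each body as positive, Σ m c ΔT = 0:
315×0.88×(T − 249) + 722×4.18×(T − 7.84) + 320×0.385×(T − 7.84) = 0
3418.4 T = 93649
T = 93649/3418.4 ≈ 27.40 °C

T_f ≈ 27.4 °C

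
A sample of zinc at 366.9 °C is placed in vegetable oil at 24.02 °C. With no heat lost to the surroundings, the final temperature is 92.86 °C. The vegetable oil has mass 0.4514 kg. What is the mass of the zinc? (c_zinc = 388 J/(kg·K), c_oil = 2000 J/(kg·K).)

Heat lost by the zinc = heat gained by the oil:
m·388·(366.9 − 92.86) = 0.4514·2000·(92.86 − 24.02)
106328 m = 62149  ⇒  m ≈ 0.5845 kg

m ≈ 0.585 kg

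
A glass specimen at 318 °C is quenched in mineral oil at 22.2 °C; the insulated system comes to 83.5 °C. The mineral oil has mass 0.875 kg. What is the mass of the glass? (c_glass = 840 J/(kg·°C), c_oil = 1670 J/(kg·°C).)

m ≈ 0.455 kg

Heat lost by the glass = heat gained by the oil:
m·840·(318 − 83.5) = 0.875·1670·(83.5 − 22.2)
196980 m = 89575  ⇒  m ≈ 0.4547 kg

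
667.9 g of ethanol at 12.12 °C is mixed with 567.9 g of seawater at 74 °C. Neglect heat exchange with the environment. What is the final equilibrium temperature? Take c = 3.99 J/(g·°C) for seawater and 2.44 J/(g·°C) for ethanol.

T_f ≈ 48.1 °C

Heat lost by the seawater equals heat gained by the ethanol:
567.9·3.99·(74 − T) = 667.9·2.44·(T − 12.12)
2265.9(74 − T) = 1629.7(T − 12.12)
3895.6 T = 187430  ⇒  T ≈ 48.11 °C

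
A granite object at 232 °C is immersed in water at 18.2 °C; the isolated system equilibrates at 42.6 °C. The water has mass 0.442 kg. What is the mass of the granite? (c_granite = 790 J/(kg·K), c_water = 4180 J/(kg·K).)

m ≈ 0.301 kg

|Q_granite| = |Q_water|:
m×790×(232 − 42.6) = 0.442×4180×(42.6 − 18.2)
149626 m = 45080  ⇒  m ≈ 0.3013 kg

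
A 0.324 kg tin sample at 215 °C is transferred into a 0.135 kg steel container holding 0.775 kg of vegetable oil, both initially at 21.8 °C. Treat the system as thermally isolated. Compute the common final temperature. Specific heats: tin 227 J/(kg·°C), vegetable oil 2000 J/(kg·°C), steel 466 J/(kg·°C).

T_f ≈ 30.2 °C

Heat gained plus heat lost sum to zero:
0.324×227×(T − 215) + 0.775×2000×(T − 21.8) + 0.135×466×(T − 21.8) = 0
(73.55 + 1550 + 62.91) T = 73.55×215 + 1550×21.8 + 62.91×21.8
T = 50974/1686.5 ≈ 30.23 °C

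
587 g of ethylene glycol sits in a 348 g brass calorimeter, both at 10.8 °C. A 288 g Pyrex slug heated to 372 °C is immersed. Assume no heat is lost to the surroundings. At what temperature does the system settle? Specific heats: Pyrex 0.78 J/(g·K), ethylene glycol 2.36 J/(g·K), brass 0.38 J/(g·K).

T_f ≈ 57.4 °C

With ΣQ=0 the equilibrium temperature is the m·c-weighted mean:
T_f = (224.64×372 + 1385.3×10.8 + 132.24×10.8) / (224.64 + 1385.3 + 132.24)
    = 99956 / 1742.2 ≈ 57.37 °C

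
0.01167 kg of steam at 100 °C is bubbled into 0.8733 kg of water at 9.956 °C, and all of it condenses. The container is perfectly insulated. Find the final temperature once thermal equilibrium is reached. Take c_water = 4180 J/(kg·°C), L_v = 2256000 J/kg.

Net heat exchanged in the isolated system is zero:
latent heat released on condensation: 0.01167·2256000 = 26328; condensate cools 100→T: 0.01167·4180·(T − 100) = 48.78(T − 100); water warms: 0.8733·4180·(T − 9.956) = 3650.4(T − 9.956)
3699.2 T = 26328 + 4878.1 + 36343 = 67549
T ≈ 18.26 °C — below 100 °C, confirming all the steam condensed.

T_f ≈ 18.3 °C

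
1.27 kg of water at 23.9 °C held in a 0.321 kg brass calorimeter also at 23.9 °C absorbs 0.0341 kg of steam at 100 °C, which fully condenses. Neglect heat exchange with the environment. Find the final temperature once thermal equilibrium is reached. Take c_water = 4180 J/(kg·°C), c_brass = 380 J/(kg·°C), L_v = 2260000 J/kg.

Taking heat into each body as positive, Σ m c ΔT = 0:
latent heat released on condensation: 0.0341·2260000 = 77066; condensate cools 100→T: 0.0341·4180·(T − 100) = 142.54(T − 100); water warms: 1.27·4180·(T − 23.9) = 5308.6(T − 23.9); brass cup: 0.321·380·(T − 23.9) = 121.98(T − 23.9)
5573.1 T = 77066 + 14254 + 129791 = 221111
T ≈ 39.67 °C, under the boiling point, so the assumption holds.

T_f ≈ 39.7 °C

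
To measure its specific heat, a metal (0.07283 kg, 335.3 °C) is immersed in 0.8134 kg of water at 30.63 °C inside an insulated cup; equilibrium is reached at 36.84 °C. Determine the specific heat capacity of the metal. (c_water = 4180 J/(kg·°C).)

c ≈ 971 J/(kg·°C)

Heat lost by the metal = heat gained by the water:
0.07283×c×(335.3 − 36.84) = 0.8134×4180×(36.84 − 30.63)
21.74 c = 21114  ⇒  c ≈ 971.3 J/(kg·°C)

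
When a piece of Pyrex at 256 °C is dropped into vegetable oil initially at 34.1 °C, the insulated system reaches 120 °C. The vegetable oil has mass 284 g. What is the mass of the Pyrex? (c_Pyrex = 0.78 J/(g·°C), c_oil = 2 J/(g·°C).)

m ≈ 460 g

|Q_Pyrex| = |Q_oil|:
m×0.78×(256 − 120) = 284×2×(120 − 34.1)
106.08 m = 48791  ⇒  m ≈ 459.9 g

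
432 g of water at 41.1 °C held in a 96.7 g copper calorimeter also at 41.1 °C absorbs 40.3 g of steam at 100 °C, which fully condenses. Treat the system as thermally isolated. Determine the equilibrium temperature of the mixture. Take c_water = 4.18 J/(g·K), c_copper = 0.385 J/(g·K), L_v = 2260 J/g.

Sum of m c ΔT and latent-heat terms is zero:
steam→water at 100 °C releases m L_v = 40.3×2260 = 91078; condensed water 100 °C→T: 168.45(T − 100); original water: 1805.8(T − 41.1); cup: 37.23(T − 41.1)
2011.4 T = 91078 + 16845 + 75747 = 183670
T ≈ 91.31 °C, under the boiling point, so the assumption holds.

T_f ≈ 91.3 °C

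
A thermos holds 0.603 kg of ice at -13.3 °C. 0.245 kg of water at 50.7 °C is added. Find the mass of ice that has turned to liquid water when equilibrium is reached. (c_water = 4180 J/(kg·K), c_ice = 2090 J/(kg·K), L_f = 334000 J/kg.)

m_melted ≈ 0.105 kg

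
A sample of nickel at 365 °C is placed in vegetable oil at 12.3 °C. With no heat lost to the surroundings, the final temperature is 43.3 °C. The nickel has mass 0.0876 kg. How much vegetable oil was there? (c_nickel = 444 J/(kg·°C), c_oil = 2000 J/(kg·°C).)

m ≈ 0.202 kg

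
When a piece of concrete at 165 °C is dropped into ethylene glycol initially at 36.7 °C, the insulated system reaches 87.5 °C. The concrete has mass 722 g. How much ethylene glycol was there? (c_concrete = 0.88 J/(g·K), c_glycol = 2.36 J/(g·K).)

m ≈ 411 g

Heat lost by the concrete = heat gained by the glycol:
722·0.88·(165 − 87.5) = m·2.36·(87.5 − 36.7)
119.89 m = 49240  ⇒  m ≈ 410.7 g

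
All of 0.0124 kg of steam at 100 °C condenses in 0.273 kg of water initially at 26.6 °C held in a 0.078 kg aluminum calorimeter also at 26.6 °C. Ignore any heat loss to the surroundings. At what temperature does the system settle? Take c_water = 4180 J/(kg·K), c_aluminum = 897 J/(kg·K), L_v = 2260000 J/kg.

T_f ≈ 51.8 °C

Let T be the final temperature. ΣQ_i = 0:
condense steam: −0.0124×2260000 = −28024
  condensed water 100 °C→T: 51.83(T − 100)
  water warms: 0.273×4180×(T − 26.6) = 1141.1(T − 26.6)
  aluminum cup: 0.078×897×(T − 26.6) = 69.97(T − 26.6)
1262.9 T = 28024 + 5183.2 + 32215 = 65423
T ≈ 51.80 °C, under the boiling point, so the assumption holds.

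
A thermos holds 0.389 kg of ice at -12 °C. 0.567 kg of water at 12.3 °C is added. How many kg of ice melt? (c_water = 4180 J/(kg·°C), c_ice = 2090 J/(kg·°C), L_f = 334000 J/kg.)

m_melted ≈ 0.0581 kg

Heat available from the water dropping to 0 °C: 0.567×4180×12.3 = 29152 J.
Of that, 0.389×2090×12 = 9756.1 J goes to bring the ice to 0 °C, leaving 19396 J.
Fully melting the ice requires m_ice L_f = 0.389×334000 = 129926 J.
Since 19396 < 129926 J, not all the ice melts; equilibrium is at 0 °C.
m_melted×334000 = 19396  ⇒  m_melted ≈ 0.05807 kg.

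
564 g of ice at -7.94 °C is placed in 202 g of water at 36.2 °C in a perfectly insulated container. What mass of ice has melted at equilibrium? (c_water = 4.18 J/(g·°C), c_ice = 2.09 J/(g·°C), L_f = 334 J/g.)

m_melted ≈ 63.5 g

Cooling the water to 0 °C releases 202·4.18·36.2 = 30566 J.
Warming the ice to 0 °C takes 564·2.09·7.94 = 9359.4 J, leaving 21206 J for melting.
To melt every bit of ice: 564·334 = 188376 J.
That's not enough to melt it all — equilibrium is at 0 °C with ice remaining.
m_melted·334 = 21206  ⇒  m_melted ≈ 63.49 g.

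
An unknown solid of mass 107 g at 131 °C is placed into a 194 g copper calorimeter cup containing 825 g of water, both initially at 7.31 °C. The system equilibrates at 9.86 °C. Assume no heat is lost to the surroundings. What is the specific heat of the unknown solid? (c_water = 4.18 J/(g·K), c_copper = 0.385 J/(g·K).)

c ≈ 0.693 J/(g·K)

Setting the total heat transfer to zero:
107×c×(9.86 − 131) + 825×4.18×(9.86 − 7.31) + 194×0.385×(9.86 − 7.31) = 0
-12962 c = -8984.1
c = -8984.1/-12962 ≈ 0.6931 J/(g·K)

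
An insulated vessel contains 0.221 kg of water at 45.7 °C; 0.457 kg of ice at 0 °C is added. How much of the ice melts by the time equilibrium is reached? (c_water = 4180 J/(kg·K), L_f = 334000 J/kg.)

Heat available from the water dropping to 0 °C: 0.221·4180·45.7 = 42217 J.
To melt every bit of ice: 0.457·334000 = 152638 J.
That's not enough to melt it all — equilibrium is at 0 °C with ice remaining.
Mass melted = 42217/334000 ≈ 0.1264 kg.

m_melted ≈ 0.126 kg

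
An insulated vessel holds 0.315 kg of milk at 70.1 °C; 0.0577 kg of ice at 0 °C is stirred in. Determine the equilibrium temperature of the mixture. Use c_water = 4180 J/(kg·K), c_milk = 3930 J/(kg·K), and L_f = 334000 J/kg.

T_f ≈ 45.6 °C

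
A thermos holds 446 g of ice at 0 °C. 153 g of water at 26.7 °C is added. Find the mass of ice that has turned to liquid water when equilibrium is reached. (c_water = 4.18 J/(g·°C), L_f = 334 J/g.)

Water can give up m c ΔT = 153·4.18·26.7 = 17076 J before reaching 0 °C.
To melt every bit of ice: 446·334 = 148964 J.
That's not enough to melt it all — equilibrium is at 0 °C with ice remaining.
m_melt = 17076 / L_f = 51.12 g.

m_melted ≈ 51.1 g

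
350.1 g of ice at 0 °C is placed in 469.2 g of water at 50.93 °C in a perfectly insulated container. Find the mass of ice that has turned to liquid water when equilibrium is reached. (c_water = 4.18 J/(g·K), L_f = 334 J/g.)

Cooling the water to 0 °C releases 469.2·4.18·50.93 = 99887 J.
Fully melting the ice requires m_ice L_f = 350.1·334 = 116933 J.
Since 99887 < 116933 J, not all the ice melts; equilibrium is at 0 °C.
m_melt = 99887 / L_f = 299.1 g.

m_melted ≈ 299 g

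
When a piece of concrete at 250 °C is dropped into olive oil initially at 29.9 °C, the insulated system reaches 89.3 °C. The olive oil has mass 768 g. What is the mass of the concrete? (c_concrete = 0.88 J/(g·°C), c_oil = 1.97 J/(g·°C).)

Heat lost by the concrete = heat gained by the oil:
m·0.88·(250 − 89.3) = 768·1.97·(89.3 − 29.9)
141.42 m = 89870  ⇒  m ≈ 635.5 g

m ≈ 635 g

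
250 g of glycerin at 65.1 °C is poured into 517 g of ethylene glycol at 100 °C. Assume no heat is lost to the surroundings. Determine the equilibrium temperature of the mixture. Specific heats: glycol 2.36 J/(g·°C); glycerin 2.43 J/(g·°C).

T_f ≈ 88.4 °C

T_f is the heat-capacity-weighted average of the initial temperatures:
T_f = (1220.1×100 + 607.5×65.1) / (1220.1 + 607.5)
    = 161560 / 1827.6 ≈ 88.40 °C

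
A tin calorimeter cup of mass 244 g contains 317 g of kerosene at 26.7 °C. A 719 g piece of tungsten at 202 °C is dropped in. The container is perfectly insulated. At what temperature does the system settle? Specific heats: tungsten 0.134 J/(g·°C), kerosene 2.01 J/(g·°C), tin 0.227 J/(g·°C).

T_f ≈ 48.1 °C

Setting the total heat transfer to zero:
719*0.134*(T − 202) + 317*2.01*(T − 26.7) + 244*0.227*(T − 26.7) = 0
96.35(T − 202) + 637.17(T − 26.7) + 55.39(T − 26.7) = 0
788.9 T = 37953
T ≈ 48.11 °C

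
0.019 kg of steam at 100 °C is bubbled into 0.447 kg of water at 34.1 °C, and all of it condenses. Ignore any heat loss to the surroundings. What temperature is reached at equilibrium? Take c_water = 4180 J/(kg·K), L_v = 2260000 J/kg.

T_f ≈ 58.8 °C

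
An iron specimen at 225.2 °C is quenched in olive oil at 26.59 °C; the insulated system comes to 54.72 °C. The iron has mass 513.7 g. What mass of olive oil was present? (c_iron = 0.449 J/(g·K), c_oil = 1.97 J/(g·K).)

m ≈ 710 g

Heat lost by the iron = heat gained by the oil:
513.7·0.449·(225.2 − 54.72) = m·1.97·(54.72 − 26.59)
55.42 m = 39321  ⇒  m ≈ 709.6 g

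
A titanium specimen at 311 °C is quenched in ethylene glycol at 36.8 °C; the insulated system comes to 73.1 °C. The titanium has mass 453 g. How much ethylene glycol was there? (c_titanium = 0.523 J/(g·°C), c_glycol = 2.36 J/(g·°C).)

m ≈ 658 g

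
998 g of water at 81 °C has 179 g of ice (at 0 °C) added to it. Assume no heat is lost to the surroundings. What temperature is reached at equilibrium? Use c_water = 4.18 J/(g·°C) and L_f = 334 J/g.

T_f ≈ 56.5 °C

Setting the total heat transfer to zero:
latent heat to melt: 179·334 = 59786
  meltwater 0→T: 179·4.18·T = 748.22 T
  water cools: 998·4.18·(T − 81) = 4171.6(T − 81)
4919.9 T = 337903 − 59786 = 278117
T ≈ 56.53 °C (positive, so assuming full melt was valid).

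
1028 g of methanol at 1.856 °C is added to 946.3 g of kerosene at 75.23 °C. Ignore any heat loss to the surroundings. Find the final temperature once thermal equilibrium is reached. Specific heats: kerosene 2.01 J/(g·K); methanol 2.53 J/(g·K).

Setting the total heat transfer to zero:
946.3*2.01*(T − 75.23) + 1028*2.53*(T − 1.856) = 0
4502.9 T = 147919
T = 147919/4502.9 ≈ 32.85 °C

T_f ≈ 32.8 °C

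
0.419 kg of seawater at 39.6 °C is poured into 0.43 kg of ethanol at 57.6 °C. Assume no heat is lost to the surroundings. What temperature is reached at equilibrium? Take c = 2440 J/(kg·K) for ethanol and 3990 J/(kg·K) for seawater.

Heat lost by the ethanol equals heat gained by the seawater:
0.43×2440×(57.6 − T) = 0.419×3990×(T − 39.6)
1049.2(57.6 − T) = 1671.8(T − 39.6)
2721 T = 126638  ⇒  T ≈ 46.54 °C

T_f ≈ 46.5 °C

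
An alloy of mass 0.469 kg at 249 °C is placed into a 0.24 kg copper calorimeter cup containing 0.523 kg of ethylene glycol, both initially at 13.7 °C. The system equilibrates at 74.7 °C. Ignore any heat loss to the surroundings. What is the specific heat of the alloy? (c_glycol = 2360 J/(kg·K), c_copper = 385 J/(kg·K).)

Net heat exchanged in the isolated system is zero:
0.469×c×(74.7 − 249) + 0.523×2360×(74.7 − 13.7) + 0.24×385×(74.7 − 13.7) = 0
-81.75 c = -80927
c = -80927/-81.75 ≈ 990 J/(kg·K)

c ≈ 990 J/(kg·K)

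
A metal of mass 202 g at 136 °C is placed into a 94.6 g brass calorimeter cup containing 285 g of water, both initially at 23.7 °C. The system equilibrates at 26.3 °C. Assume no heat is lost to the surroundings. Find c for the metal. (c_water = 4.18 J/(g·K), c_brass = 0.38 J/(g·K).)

c ≈ 0.144 J/(g·K)

Taking heat into each body as positive, Σ m c ΔT = 0:
202·c·(26.3 − 136) + 285·4.18·(26.3 − 23.7) + 94.6·0.38·(26.3 − 23.7) = 0
-22159 c = -3190.8
c = -3190.8/-22159 ≈ 0.144 J/(g·K)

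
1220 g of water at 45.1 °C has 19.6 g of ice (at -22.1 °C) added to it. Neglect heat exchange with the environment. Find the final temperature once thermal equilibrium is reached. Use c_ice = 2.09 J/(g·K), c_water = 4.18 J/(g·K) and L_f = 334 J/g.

Energy conservation, ΣQ = 0:
warm ice to 0 °C: 19.6×2.09×(0 − (-22.1)) = 905.3
  melt ice: 19.6×334 = 6546.4
  meltwater 0→T: 19.6×4.18×T = 81.93 T
  water: 5099.6(T − 45.1)
5181.5 T = 229992 − 7451.7 = 222540
T ≈ 42.95 °C. Since T > 0 °C, the all-ice-melts assumption holds.

T_f ≈ 42.9 °C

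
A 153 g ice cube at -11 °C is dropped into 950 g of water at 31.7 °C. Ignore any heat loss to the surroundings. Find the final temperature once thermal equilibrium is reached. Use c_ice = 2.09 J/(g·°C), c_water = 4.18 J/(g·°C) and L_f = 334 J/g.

Net heat exchanged in the isolated system is zero:
ice -11→0 °C: 153·2.09·11 = 3517.5; fusion: m_ice L_f = 153·334 = 51102; meltwater 0→T: 153·4.18·T = 639.54 T; water: 3971(T − 31.7)
4610.5 T = 125881 − 54619 = 71261
T ≈ 15.46 °C. Since T > 0 °C, the all-ice-melts assumption holds.

T_f ≈ 15.5 °C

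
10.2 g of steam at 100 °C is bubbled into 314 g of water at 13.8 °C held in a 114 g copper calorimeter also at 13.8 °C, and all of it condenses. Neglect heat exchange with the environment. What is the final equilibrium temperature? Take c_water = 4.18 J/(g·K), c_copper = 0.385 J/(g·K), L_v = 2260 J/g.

Sum of m c ΔT and latent-heat terms is zero:
latent heat released on condensation: 10.2×2260 = 23052; condensate cools 100→T: 10.2×4.18×(T − 100) = 42.64(T − 100); original water: 1312.5(T − 13.8); copper cup: 114×0.385×(T − 13.8) = 43.89(T − 13.8)
1399 T = 23052 + 4263.6 + 18718 = 46034
T ≈ 32.90 °C, under the boiling point, so the assumption holds.

T_f ≈ 32.9 °C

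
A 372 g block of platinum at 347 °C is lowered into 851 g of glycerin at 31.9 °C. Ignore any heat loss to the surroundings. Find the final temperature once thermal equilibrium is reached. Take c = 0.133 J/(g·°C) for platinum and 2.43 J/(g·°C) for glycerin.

T_f ≈ 39.3 °C

Net heat exchanged in the isolated system is zero:
372·0.133·(T − 347) + 851·2.43·(T − 31.9) = 0
(49.48 + 2067.9) T = 49.48·347 + 2067.9·31.9
T ≈ 39.26 °C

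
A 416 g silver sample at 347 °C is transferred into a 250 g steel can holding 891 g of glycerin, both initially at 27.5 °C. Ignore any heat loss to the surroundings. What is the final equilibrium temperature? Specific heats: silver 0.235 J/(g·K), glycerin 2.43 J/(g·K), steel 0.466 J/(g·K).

T_f ≈ 40.6 °C

Taking heat into each body as positive, Σ m c ΔT = 0:
416*0.235*(T − 347) + 891*2.43*(T − 27.5) + 250*0.466*(T − 27.5) = 0
2379.4 T = 96668
T = 96668/2379.4 ≈ 40.63 °C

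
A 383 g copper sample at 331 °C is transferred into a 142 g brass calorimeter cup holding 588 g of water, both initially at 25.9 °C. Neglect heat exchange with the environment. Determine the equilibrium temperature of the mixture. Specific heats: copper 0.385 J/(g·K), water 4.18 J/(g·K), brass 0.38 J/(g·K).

T_f ≈ 42.8 °C

T_f is the heat-capacity-weighted average of the initial temperatures:
T_f = (147.46·331 + 2457.8·25.9 + 53.96·25.9) / (147.46 + 2457.8 + 53.96)
    = 113863 / 2659.3 ≈ 42.82 °C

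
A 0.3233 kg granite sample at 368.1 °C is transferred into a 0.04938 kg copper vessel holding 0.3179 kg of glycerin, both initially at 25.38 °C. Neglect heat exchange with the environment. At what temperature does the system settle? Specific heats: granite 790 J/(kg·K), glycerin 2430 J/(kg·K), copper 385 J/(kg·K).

T_f ≈ 109.0 °C

Setting the total heat transfer to zero:
0.3233*790*(T − 368.1) + 0.3179*2430*(T − 25.38) + 0.04938*385*(T − 25.38) = 0
255.41(T − 368.1) + 772.5(T − 25.38) + 19.01(T − 25.38) = 0
1046.9 T = 114104
T = 114104/1046.9 ≈ 108.99 °C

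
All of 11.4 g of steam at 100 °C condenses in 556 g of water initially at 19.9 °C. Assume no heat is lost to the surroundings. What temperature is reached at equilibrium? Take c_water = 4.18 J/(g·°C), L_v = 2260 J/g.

Sum of m c ΔT and latent-heat terms is zero:
steam→water at 100 °C releases m L_v = 11.4·2260 = 25764
  condensed water 100 °C→T: 47.65(T − 100)
  water warms: 556·4.18·(T − 19.9) = 2324.1(T − 19.9)
2371.7 T = 25764 + 4765.2 + 46249 = 76778
T ≈ 32.37 °C (< 100 °C, so full condensation is consistent).

T_f ≈ 32.4 °C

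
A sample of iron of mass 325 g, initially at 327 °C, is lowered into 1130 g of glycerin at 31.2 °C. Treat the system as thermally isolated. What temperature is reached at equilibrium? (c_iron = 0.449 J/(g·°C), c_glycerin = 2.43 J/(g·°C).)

T_f ≈ 46.1 °C

T_f = Σ m_i c_i T_i / Σ m_i c_i:
T_f = (145.93·327 + 2745.9·31.2) / (145.93 + 2745.9)
    = 133390 / 2891.8 ≈ 46.13 °C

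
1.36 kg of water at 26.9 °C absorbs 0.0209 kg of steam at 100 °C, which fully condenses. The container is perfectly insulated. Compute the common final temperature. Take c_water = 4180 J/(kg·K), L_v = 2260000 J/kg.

T_f ≈ 36.2 °C

Net heat exchanged in the isolated system is zero:
condense steam: −0.0209·2260000 = −47234
  condensate cools 100→T: 0.0209·4180·(T − 100) = 87.36(T − 100)
  water warms: 1.36·4180·(T − 26.9) = 5684.8(T − 26.9)
5772.2 T = 47234 + 8736.2 + 152921 = 208891
T ≈ 36.19 °C, under the boiling point, so the assumption holds.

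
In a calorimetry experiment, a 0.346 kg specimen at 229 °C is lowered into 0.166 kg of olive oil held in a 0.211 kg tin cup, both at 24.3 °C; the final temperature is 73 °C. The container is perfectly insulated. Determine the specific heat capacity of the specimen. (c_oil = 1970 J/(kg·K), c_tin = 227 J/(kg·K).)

Net heat exchanged in the isolated system is zero:
0.346×c×(73 − 229) + 0.166×1970×(73 − 24.3) + 0.211×227×(73 − 24.3) = 0
-53.98 c = -18258
c = -18258/-53.98 ≈ 338.3 J/(kg·K)

c ≈ 338 J/(kg·K)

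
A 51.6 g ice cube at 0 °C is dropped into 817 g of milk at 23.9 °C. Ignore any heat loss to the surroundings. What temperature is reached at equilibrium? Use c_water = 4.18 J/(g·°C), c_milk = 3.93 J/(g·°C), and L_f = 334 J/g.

T_f ≈ 17.4 °C

Heat gained plus heat lost sum to zero:
latent heat to melt: 51.6·334 = 17234; meltwater 0→T: 51.6·4.18·T = 215.69 T; milk cools: 817·3.93·(T − 23.9) = 3210.8(T − 23.9)
3426.5 T = 76738 − 17234 = 59504
T ≈ 17.37 °C. Since T > 0 °C, the all-ice-melts assumption holds.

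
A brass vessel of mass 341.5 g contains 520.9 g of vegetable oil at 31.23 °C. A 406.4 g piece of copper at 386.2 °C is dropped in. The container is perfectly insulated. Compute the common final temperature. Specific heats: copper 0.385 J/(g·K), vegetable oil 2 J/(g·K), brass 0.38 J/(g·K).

Heat gained plus heat lost sum to zero:
406.4·0.385·(T − 386.2) + 520.9·2·(T − 31.23) + 341.5·0.38·(T − 31.23) = 0
156.46(T − 386.2) + 1041.8(T − 31.23) + 129.77(T − 31.23) = 0
1328 T = 97015
T ≈ 73.05 °C

T_f ≈ 73.1 °C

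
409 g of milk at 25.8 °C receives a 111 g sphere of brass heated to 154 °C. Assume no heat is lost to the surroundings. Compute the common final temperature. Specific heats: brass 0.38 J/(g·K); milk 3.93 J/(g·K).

T_f ≈ 29.1 °C

Heat lost by the brass equals heat gained by the milk:
111*0.38*(154 − T) = 409*3.93*(T − 25.8)
42.18(154 − T) = 1607.4(T − 25.8)
1649.6 T = 47966  ⇒  T ≈ 29.08 °C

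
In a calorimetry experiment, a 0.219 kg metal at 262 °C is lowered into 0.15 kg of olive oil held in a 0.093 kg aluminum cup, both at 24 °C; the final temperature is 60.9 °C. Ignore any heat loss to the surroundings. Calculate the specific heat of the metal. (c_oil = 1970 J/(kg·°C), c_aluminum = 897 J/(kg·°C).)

Let T be the final temperature. ΣQ_i = 0:
0.219×c×(60.9 − 262) + 0.15×1970×(60.9 − 24) + 0.093×897×(60.9 − 24) = 0
-44.04 c = -13982
c = -13982/-44.04 ≈ 317.5 J/(kg·°C)

c ≈ 317 J/(kg·°C)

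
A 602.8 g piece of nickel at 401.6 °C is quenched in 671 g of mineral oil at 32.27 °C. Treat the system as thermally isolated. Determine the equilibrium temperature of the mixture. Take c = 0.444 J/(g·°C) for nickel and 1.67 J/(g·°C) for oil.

T_f ≈ 103.5 °C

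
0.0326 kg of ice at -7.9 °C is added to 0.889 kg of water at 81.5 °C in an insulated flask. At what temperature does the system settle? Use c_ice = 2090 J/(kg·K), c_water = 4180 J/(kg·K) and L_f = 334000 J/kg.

Sum of m c ΔT and latent-heat terms is zero:
warm ice to 0 °C: 0.0326×2090×(0 − (-7.9)) = 538.26; melt ice: 0.0326×334000 = 10888; meltwater 0→T: 0.0326×4180×T = 136.27 T; water: 3716(T − 81.5)
3852.3 T = 302856 − 11427 = 291429
T ≈ 75.65 °C — above 0 °C, consistent with complete melting.

T_f ≈ 75.7 °C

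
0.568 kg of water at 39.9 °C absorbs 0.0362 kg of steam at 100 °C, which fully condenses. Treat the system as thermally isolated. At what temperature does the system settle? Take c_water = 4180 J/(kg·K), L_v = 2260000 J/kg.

Setting the total heat transfer to zero:
steam→water at 100 °C releases m L_v = 0.0362×2260000 = 81812; condensate cools 100→T: 0.0362×4180×(T − 100) = 151.32(T − 100); original water: 2374.2(T − 39.9)
2525.6 T = 81812 + 15132 + 94732 = 191676
T ≈ 75.89 °C — below 100 °C, confirming all the steam condensed.

T_f ≈ 75.9 °C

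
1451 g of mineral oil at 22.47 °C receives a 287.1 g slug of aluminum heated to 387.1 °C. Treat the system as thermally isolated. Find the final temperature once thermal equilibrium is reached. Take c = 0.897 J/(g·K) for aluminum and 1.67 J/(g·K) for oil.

T_f ≈ 57.5 °C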